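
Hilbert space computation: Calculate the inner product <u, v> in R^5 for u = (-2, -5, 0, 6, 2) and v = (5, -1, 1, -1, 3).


Computing the standard inner product <u, v> = sum u_i * v_i
= -2*5 + -5*-1 + 0*1 + 6*-1 + 2*3
= -10 + 5 + 0 + -6 + 6
= -5

-5


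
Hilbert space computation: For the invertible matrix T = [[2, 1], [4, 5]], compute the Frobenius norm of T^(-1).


det(T) = 2*5 - 1*4 = 6
T^(-1) = (1/6) * [[5, -1], [-4, 2]] = [[0.8333, -0.1667], [-0.6667, 0.3333]]
||T^(-1)||_F^2 = 0.8333^2 + (-0.1667)^2 + (-0.6667)^2 + 0.3333^2 = 1.2778
||T^(-1)||_F = sqrt(1.2778) = 1.1304

1.1304


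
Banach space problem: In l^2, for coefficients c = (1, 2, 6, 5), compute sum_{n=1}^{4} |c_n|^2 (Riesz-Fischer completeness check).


sum |c_n|^2 = 1^2 + 2^2 + 6^2 + 5^2
= 1 + 4 + 36 + 25
= 66

66


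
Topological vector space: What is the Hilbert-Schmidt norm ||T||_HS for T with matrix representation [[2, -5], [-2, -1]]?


The Hilbert-Schmidt norm is sqrt(sum of squares of all entries).
Sum of squares = 2^2 + (-5)^2 + (-2)^2 + (-1)^2
= 4 + 25 + 4 + 1 = 34
||T||_HS = sqrt(34) = 5.8310

5.8310


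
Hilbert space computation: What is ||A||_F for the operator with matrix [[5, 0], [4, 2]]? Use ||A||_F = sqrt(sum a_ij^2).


||A||_F^2 = sum a_ij^2
= 5^2 + 0^2 + 4^2 + 2^2
= 25 + 0 + 16 + 4 = 45
||A||_F = sqrt(45) = 6.7082

6.7082


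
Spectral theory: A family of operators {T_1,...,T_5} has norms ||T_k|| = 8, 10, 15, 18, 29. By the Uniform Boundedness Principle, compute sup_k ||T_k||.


By the Uniform Boundedness Principle, the supremum of norms is finite.
sup_k ||T_k|| = max(8, 10, 15, 18, 29) = 29

29


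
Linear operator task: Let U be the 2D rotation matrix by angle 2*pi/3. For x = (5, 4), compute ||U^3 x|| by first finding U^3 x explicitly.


U is a rotation by theta = 2*pi/3
U^3 = rotation by 3*theta = 6*pi/3 = 0*pi/3 (mod 2*pi)
cos(0*pi/3) = 1.0000, sin(0*pi/3) = 0.0000
U^3 x = (1.0000 * 5 - 0.0000 * 4, 0.0000 * 5 + 1.0000 * 4)
= (5.0000, 4.0000)
||U^3 x|| = sqrt(5.0000^2 + 4.0000^2) = sqrt(41.0000) = 6.4031

6.4031


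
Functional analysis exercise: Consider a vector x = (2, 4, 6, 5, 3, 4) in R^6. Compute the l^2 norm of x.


The l^2 norm = (sum |x_i|^2)^(1/2)
Sum of 2th powers = 4 + 16 + 36 + 25 + 9 + 16 = 106
||x||_2 = (106)^(1/2) = 10.2956

10.2956


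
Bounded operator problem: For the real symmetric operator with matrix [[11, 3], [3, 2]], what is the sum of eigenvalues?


For a self-adjoint (symmetric) matrix, the eigenvalues are real.
The sum of eigenvalues equals the trace of the matrix.
trace = 11 + 2 = 13

13


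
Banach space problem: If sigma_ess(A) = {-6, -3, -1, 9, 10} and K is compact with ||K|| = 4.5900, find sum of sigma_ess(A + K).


By Weyl's theorem, the essential spectrum is invariant under compact perturbations.
sigma_ess(A + K) = sigma_ess(A) = {-6, -3, -1, 9, 10}
Sum = -6 + -3 + -1 + 9 + 10 = 9

9


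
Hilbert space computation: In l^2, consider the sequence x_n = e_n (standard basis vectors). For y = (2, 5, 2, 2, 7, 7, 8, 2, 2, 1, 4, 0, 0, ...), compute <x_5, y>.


x_5 = e_5 is the standard basis vector with 1 in position 5.
<x_5, y> = y_5 = 7
As n -> infinity, <x_n, y> -> 0, confirming weak convergence of (x_n) to 0.

7


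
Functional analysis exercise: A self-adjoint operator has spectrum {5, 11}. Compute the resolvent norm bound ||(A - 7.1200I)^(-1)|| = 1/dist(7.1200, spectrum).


dist(7.1200, {5, 11}) = min(|7.1200 - 5|, |7.1200 - 11|)
= min(2.1200, 3.8800) = 2.1200
Resolvent bound = 1/2.1200 = 0.4717

0.4717


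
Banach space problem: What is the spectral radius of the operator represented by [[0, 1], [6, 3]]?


For a 2x2 matrix, eigenvalues satisfy lambda^2 - (trace)*lambda + det = 0
trace = 0 + 3 = 3
det = 0*3 - 1*6 = -6
discriminant = 3^2 - 4*(-6) = 33
spectral radius = max |eigenvalue| = 4.3723

4.3723


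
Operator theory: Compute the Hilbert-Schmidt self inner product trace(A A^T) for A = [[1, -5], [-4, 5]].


trace(A * A^T) = sum of squares of all entries
= 1^2 + (-5)^2 + (-4)^2 + 5^2
= 1 + 25 + 16 + 25
= 67

67


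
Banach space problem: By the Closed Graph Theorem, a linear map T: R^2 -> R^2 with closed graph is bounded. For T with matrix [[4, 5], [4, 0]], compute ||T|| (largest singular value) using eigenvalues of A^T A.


A^T A = [[32, 20], [20, 25]]
trace(A^T A) = 57, det(A^T A) = 400
discriminant = 57^2 - 4*400 = 1649
Largest eigenvalue of A^T A = (trace + sqrt(disc))/2 = 48.8039
||T|| = sqrt(48.8039) = 6.9860

6.9860


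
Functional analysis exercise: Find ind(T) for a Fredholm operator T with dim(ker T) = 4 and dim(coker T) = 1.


The Fredholm index is defined as ind(T) = dim(ker T) - dim(coker T)
= 4 - 1
= 3

3


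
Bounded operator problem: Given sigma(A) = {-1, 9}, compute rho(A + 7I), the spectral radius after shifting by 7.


Spectrum of A + 7I = {6, 16}
Spectral radius = max |lambda| over the shifted spectrum
= max(6, 16) = 16

16


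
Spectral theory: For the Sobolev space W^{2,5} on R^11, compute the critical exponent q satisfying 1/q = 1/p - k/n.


Using the Sobolev embedding formula: 1/q = 1/p - k/n
1/q = 1/5 - 2/11 = 1/55
q = 1/(1/55) = 55

55.0000


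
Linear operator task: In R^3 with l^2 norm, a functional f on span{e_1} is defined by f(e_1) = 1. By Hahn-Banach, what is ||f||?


The norm of f is given by ||f|| = sup_{||x||=1} |f(x)|.
On span{e_1}, ||e_1|| = 1, so ||f|| = |f(e_1)| / ||e_1||
= |1| / 1 = 1.0000

1.0000


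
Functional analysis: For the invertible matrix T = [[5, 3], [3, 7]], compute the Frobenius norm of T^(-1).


det(T) = 5*7 - 3*3 = 26
T^(-1) = (1/26) * [[7, -3], [-3, 5]] = [[0.2692, -0.1154], [-0.1154, 0.1923]]
||T^(-1)||_F^2 = 0.2692^2 + (-0.1154)^2 + (-0.1154)^2 + 0.1923^2 = 0.1361
||T^(-1)||_F = sqrt(0.1361) = 0.3689

0.3689


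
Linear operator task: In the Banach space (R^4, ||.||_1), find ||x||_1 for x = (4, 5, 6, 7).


The l^1 norm equals the sum of absolute values of all components.
||x||_1 = 4 + 5 + 6 + 7
= 22

22.0000


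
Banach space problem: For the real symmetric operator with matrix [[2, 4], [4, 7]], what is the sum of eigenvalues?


For a self-adjoint (symmetric) matrix, the eigenvalues are real.
The sum of eigenvalues equals the trace of the matrix.
trace = 2 + 7 = 9

9


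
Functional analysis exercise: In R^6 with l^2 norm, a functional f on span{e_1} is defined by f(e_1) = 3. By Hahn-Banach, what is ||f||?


The norm of f is given by ||f|| = sup_{||x||=1} |f(x)|.
On span{e_1}, ||e_1|| = 1, so ||f|| = |f(e_1)| / ||e_1||
= |3| / 1 = 3.0000

3.0000


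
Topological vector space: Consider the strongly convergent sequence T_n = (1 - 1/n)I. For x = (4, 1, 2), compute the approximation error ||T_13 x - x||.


T_13 x - x = (1 - 1/13)x - x = -x/13
||x|| = sqrt(21) = 4.5826
||T_13 x - x|| = ||x||/13 = 4.5826/13 = 0.3525

0.3525


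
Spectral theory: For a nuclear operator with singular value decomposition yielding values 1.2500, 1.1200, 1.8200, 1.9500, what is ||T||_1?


The nuclear norm is the sum of all singular values.
||T||_1 = 1.2500 + 1.1200 + 1.8200 + 1.9500
= 6.1400

6.1400


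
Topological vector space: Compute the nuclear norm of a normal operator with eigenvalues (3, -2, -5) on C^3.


For a normal operator, singular values equal |eigenvalues|.
Trace norm = sum |lambda_i| = 3 + 2 + 5
= 10

10


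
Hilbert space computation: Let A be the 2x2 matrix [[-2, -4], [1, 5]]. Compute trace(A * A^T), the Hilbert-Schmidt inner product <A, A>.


trace(A * A^T) = sum of squares of all entries
= (-2)^2 + (-4)^2 + 1^2 + 5^2
= 4 + 16 + 1 + 25
= 46

46


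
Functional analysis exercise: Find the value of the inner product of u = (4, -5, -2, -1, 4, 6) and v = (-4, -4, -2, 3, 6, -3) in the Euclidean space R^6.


Computing the standard inner product <u, v> = sum u_i * v_i
= 4*-4 + -5*-4 + -2*-2 + -1*3 + 4*6 + 6*-3
= -16 + 20 + 4 + -3 + 24 + -18
= 11

11


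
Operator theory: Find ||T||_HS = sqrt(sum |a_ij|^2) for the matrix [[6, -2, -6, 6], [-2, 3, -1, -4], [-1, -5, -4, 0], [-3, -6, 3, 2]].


The Hilbert-Schmidt norm is sqrt(sum of squares of all entries).
Sum of squares = 6^2 + (-2)^2 + (-6)^2 + 6^2 + (-2)^2 + 3^2 + (-1)^2 + (-4)^2 + (-1)^2 + (-5)^2 + (-4)^2 + 0^2 + (-3)^2 + (-6)^2 + 3^2 + 2^2
= 36 + 4 + 36 + 36 + 4 + 9 + 1 + 16 + 1 + 25 + 16 + 0 + 9 + 36 + 9 + 4 = 242
||T||_HS = sqrt(242) = 15.5563

15.5563


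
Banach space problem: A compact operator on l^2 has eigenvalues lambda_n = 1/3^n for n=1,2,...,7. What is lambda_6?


The eigenvalue formula gives lambda_6 = 1/3^6
= 1/729
= 0.0014

0.0014


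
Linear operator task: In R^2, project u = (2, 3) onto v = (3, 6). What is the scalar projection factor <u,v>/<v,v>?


Computing <u,v> = 2*3 + 3*6 = 24
Computing <v,v> = 3^2 + 6^2 = 45
Projection coefficient = 24/45 = 0.5333

0.5333


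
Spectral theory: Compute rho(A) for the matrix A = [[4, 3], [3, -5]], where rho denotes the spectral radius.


For a 2x2 matrix, eigenvalues satisfy lambda^2 - (trace)*lambda + det = 0
trace = 4 + -5 = -1
det = 4*-5 - 3*3 = -29
discriminant = (-1)^2 - 4*(-29) = 117
spectral radius = max |eigenvalue| = 5.9083

5.9083


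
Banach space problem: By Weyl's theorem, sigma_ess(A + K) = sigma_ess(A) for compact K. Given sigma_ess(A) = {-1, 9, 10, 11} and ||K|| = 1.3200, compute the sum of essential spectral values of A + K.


By Weyl's theorem, the essential spectrum is invariant under compact perturbations.
sigma_ess(A + K) = sigma_ess(A) = {-1, 9, 10, 11}
Sum = -1 + 9 + 10 + 11 = 29

29


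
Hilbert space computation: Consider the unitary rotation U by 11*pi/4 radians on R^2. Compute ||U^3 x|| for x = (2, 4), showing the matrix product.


U is a rotation by theta = 11*pi/4
U^3 = rotation by 3*theta = 33*pi/4 = 1*pi/4 (mod 2*pi)
cos(1*pi/4) = 0.7071, sin(1*pi/4) = 0.7071
U^3 x = (0.7071 * 2 - 0.7071 * 4, 0.7071 * 2 + 0.7071 * 4)
= (-1.4142, 4.2426)
||U^3 x|| = sqrt((-1.4142)^2 + 4.2426^2) = sqrt(20.0000) = 4.4721

4.4721


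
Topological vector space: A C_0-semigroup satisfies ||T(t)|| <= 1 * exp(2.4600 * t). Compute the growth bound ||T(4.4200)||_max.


||T(4.4200)|| <= 1 * exp(2.4600 * 4.4200)
= 1 * exp(10.8732)
= 1 * 52743.7204
= 52743.7204

52743.7204


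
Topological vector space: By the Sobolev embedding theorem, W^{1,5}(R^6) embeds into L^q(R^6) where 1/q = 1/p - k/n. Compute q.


Using the Sobolev embedding formula: 1/q = 1/p - k/n
1/q = 1/5 - 1/6 = 1/30
q = 1/(1/30) = 30

30.0000


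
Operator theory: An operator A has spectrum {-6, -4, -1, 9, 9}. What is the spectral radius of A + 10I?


Spectrum of A + 10I = {4, 6, 9, 19, 19}
Spectral radius = max |lambda| over the shifted spectrum
= max(4, 6, 9, 19, 19) = 19

19


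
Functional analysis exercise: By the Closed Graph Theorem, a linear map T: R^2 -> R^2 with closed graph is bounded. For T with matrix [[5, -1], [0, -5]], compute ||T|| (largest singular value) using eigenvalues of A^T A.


A^T A = [[25, -5], [-5, 26]]
trace(A^T A) = 51, det(A^T A) = 625
discriminant = 51^2 - 4*625 = 101
Largest eigenvalue of A^T A = (trace + sqrt(disc))/2 = 30.5249
||T|| = sqrt(30.5249) = 5.5249

5.5249


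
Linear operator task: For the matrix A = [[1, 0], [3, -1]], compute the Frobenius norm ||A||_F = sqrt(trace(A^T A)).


||A||_F^2 = sum a_ij^2
= 1^2 + 0^2 + 3^2 + (-1)^2
= 1 + 0 + 9 + 1 = 11
||A||_F = sqrt(11) = 3.3166

3.3166


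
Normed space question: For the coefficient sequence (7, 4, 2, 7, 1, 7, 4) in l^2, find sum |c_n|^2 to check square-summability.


sum |c_n|^2 = 7^2 + 4^2 + 2^2 + 7^2 + 1^2 + 7^2 + 4^2
= 49 + 16 + 4 + 49 + 1 + 49 + 16
= 184

184


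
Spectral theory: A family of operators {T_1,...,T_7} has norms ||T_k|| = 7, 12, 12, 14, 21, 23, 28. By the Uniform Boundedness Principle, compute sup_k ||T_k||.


By the Uniform Boundedness Principle, the supremum of norms is finite.
sup_k ||T_k|| = max(7, 12, 12, 14, 21, 23, 28) = 28

28


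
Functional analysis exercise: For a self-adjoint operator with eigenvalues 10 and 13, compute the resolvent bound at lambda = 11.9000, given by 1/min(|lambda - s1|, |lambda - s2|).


dist(11.9000, {10, 13}) = min(|11.9000 - 10|, |11.9000 - 13|)
= min(1.9000, 1.1000) = 1.1000
Resolvent bound = 1/1.1000 = 0.9091

0.9091


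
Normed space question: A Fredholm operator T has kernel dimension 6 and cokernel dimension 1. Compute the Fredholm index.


The Fredholm index is defined as ind(T) = dim(ker T) - dim(coker T)
= 6 - 1
= 5

5


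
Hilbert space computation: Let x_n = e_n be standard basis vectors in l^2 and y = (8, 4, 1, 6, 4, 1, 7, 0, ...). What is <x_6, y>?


x_6 = e_6 is the standard basis vector with 1 in position 6.
<x_6, y> = y_6 = 1
As n -> infinity, <x_n, y> -> 0, confirming weak convergence of (x_n) to 0.

1


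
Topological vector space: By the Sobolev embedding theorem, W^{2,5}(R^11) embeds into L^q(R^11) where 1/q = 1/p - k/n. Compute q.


Using the Sobolev embedding formula: 1/q = 1/p - k/n
1/q = 1/5 - 2/11 = 1/55
q = 1/(1/55) = 55

55.0000


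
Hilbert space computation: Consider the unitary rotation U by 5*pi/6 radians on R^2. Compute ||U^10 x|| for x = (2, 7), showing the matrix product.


U is a rotation by theta = 5*pi/6
U^10 = rotation by 10*theta = 50*pi/6 = 2*pi/6 (mod 2*pi)
cos(2*pi/6) = 0.5000, sin(2*pi/6) = 0.8660
U^10 x = (0.5000 * 2 - 0.8660 * 7, 0.8660 * 2 + 0.5000 * 7)
= (-5.0622, 5.2321)
||U^10 x|| = sqrt((-5.0622)^2 + 5.2321^2) = sqrt(53.0000) = 7.2801

7.2801


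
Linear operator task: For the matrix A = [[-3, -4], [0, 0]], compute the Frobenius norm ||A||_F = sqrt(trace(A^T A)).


||A||_F^2 = sum a_ij^2
= (-3)^2 + (-4)^2 + 0^2 + 0^2
= 9 + 16 + 0 + 0 = 25
||A||_F = sqrt(25) = 5.0000

5.0000


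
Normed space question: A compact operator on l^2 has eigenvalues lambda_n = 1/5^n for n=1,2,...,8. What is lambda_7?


The eigenvalue formula gives lambda_7 = 1/5^7
= 1/78125
= 1.2800e-05

1.2800e-05


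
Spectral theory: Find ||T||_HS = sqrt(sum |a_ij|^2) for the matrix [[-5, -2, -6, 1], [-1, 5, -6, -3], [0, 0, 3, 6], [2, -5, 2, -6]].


The Hilbert-Schmidt norm is sqrt(sum of squares of all entries).
Sum of squares = (-5)^2 + (-2)^2 + (-6)^2 + 1^2 + (-1)^2 + 5^2 + (-6)^2 + (-3)^2 + 0^2 + 0^2 + 3^2 + 6^2 + 2^2 + (-5)^2 + 2^2 + (-6)^2
= 25 + 4 + 36 + 1 + 1 + 25 + 36 + 9 + 0 + 0 + 9 + 36 + 4 + 25 + 4 + 36 = 251
||T||_HS = sqrt(251) = 15.8430

15.8430


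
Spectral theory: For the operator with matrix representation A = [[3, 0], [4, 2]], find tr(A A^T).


trace(A * A^T) = sum of squares of all entries
= 3^2 + 0^2 + 4^2 + 2^2
= 9 + 0 + 16 + 4
= 29

29


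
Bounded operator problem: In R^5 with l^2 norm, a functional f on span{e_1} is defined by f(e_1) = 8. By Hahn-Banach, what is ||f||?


The norm of f is given by ||f|| = sup_{||x||=1} |f(x)|.
On span{e_1}, ||e_1|| = 1, so ||f|| = |f(e_1)| / ||e_1||
= |8| / 1 = 8.0000

8.0000


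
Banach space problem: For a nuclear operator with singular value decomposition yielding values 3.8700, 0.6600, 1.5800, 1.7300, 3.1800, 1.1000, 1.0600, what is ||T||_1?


The nuclear norm is the sum of all singular values.
||T||_1 = 3.8700 + 0.6600 + 1.5800 + 1.7300 + 3.1800 + 1.1000 + 1.0600
= 13.1800

13.1800


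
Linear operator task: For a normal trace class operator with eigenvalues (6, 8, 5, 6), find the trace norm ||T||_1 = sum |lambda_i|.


For a normal operator, singular values equal |eigenvalues|.
Trace norm = sum |lambda_i| = 6 + 8 + 5 + 6
= 25

25


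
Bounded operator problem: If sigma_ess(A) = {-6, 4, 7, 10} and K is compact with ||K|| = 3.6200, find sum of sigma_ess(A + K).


By Weyl's theorem, the essential spectrum is invariant under compact perturbations.
sigma_ess(A + K) = sigma_ess(A) = {-6, 4, 7, 10}
Sum = -6 + 4 + 7 + 10 = 15

15


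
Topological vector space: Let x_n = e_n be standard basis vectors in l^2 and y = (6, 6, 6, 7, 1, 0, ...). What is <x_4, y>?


x_4 = e_4 is the standard basis vector with 1 in position 4.
<x_4, y> = y_4 = 7
As n -> infinity, <x_n, y> -> 0, confirming weak convergence of (x_n) to 0.

7


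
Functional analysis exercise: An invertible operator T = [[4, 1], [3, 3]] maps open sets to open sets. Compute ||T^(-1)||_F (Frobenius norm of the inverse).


det(T) = 4*3 - 1*3 = 9
T^(-1) = (1/9) * [[3, -1], [-3, 4]] = [[0.3333, -0.1111], [-0.3333, 0.4444]]
||T^(-1)||_F^2 = 0.3333^2 + (-0.1111)^2 + (-0.3333)^2 + 0.4444^2 = 0.4321
||T^(-1)||_F = sqrt(0.4321) = 0.6573

0.6573


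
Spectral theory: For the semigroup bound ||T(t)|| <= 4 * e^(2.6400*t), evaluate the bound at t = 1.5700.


||T(1.5700)|| <= 4 * exp(2.6400 * 1.5700)
= 4 * exp(4.1448)
= 4 * 63.1050
= 252.4200

252.4200


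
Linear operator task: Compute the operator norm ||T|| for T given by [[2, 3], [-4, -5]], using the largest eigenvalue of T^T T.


A^T A = [[20, 26], [26, 34]]
trace(A^T A) = 54, det(A^T A) = 4
discriminant = 54^2 - 4*4 = 2900
Largest eigenvalue of A^T A = (trace + sqrt(disc))/2 = 53.9258
||T|| = sqrt(53.9258) = 7.3434

7.3434


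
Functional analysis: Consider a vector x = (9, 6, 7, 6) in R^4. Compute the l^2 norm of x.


The l^2 norm = (sum |x_i|^2)^(1/2)
Sum of 2th powers = 81 + 36 + 49 + 36 = 202
||x||_2 = (202)^(1/2) = 14.2127

14.2127


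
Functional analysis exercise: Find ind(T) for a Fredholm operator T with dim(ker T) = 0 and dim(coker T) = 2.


The Fredholm index is defined as ind(T) = dim(ker T) - dim(coker T)
= 0 - 2
= -2

-2


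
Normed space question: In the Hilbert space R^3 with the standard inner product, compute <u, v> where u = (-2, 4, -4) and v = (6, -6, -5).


Computing the standard inner product <u, v> = sum u_i * v_i
= -2*6 + 4*-6 + -4*-5
= -12 + -24 + 20
= -16

-16


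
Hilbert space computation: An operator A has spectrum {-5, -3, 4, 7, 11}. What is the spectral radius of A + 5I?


Spectrum of A + 5I = {0, 2, 9, 12, 16}
Spectral radius = max |lambda| over the shifted spectrum
= max(0, 2, 9, 12, 16) = 16

16


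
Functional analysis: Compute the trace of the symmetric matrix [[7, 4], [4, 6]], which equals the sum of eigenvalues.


For a self-adjoint (symmetric) matrix, the eigenvalues are real.
The sum of eigenvalues equals the trace of the matrix.
trace = 7 + 6 = 13

13


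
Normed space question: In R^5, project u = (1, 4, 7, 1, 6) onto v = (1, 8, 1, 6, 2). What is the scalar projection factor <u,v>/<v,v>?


Computing <u,v> = 1*1 + 4*8 + 7*1 + 1*6 + 6*2 = 58
Computing <v,v> = 1^2 + 8^2 + 1^2 + 6^2 + 2^2 = 106
Projection coefficient = 58/106 = 0.5472

0.5472


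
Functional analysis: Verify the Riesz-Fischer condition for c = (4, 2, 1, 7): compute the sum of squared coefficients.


sum |c_n|^2 = 4^2 + 2^2 + 1^2 + 7^2
= 16 + 4 + 1 + 49
= 70

70


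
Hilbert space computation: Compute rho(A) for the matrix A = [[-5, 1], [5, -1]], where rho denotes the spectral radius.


For a 2x2 matrix, eigenvalues satisfy lambda^2 - (trace)*lambda + det = 0
trace = -5 + -1 = -6
det = -5*-1 - 1*5 = 0
discriminant = (-6)^2 - 4*(0) = 36
spectral radius = max |eigenvalue| = 6.0000

6.0000


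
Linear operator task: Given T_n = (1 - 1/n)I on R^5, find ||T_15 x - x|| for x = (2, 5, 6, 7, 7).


T_15 x - x = (1 - 1/15)x - x = -x/15
||x|| = sqrt(163) = 12.7671
||T_15 x - x|| = ||x||/15 = 12.7671/15 = 0.8511

0.8511


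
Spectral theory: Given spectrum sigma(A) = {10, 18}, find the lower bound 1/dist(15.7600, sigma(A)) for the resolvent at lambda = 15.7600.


dist(15.7600, {10, 18}) = min(|15.7600 - 10|, |15.7600 - 18|)
= min(5.7600, 2.2400) = 2.2400
Resolvent bound = 1/2.2400 = 0.4464

0.4464


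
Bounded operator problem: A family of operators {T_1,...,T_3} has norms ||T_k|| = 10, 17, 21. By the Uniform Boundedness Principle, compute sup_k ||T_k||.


By the Uniform Boundedness Principle, the supremum of norms is finite.
sup_k ||T_k|| = max(10, 17, 21) = 21

21


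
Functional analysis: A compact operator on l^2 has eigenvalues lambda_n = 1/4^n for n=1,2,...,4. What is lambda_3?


The eigenvalue formula gives lambda_3 = 1/4^3
= 1/64
= 0.0156

0.0156


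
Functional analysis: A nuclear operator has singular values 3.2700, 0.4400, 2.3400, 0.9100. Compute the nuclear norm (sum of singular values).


The nuclear norm is the sum of all singular values.
||T||_1 = 3.2700 + 0.4400 + 2.3400 + 0.9100
= 6.9600

6.9600


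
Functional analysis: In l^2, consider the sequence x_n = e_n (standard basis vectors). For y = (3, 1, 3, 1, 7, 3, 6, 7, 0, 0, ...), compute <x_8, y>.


x_8 = e_8 is the standard basis vector with 1 in position 8.
<x_8, y> = y_8 = 7
As n -> infinity, <x_n, y> -> 0, confirming weak convergence of (x_n) to 0.

7


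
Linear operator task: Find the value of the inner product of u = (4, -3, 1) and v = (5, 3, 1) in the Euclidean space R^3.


Computing the standard inner product <u, v> = sum u_i * v_i
= 4*5 + -3*3 + 1*1
= 20 + -9 + 1
= 12

12


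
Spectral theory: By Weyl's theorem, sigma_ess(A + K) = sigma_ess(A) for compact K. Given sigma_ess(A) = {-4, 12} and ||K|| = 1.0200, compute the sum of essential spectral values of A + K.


By Weyl's theorem, the essential spectrum is invariant under compact perturbations.
sigma_ess(A + K) = sigma_ess(A) = {-4, 12}
Sum = -4 + 12 = 8

8


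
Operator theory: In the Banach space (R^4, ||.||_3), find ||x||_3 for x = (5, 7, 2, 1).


The l^3 norm = (sum |x_i|^3)^(1/3)
Sum of 3th powers = 125 + 343 + 8 + 1 = 477
||x||_3 = (477)^(1/3) = 7.8134

7.8134


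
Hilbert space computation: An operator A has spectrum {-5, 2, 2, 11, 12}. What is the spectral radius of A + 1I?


Spectrum of A + 1I = {-4, 3, 3, 12, 13}
Spectral radius = max |lambda| over the shifted spectrum
= max(4, 3, 3, 12, 13) = 13

13


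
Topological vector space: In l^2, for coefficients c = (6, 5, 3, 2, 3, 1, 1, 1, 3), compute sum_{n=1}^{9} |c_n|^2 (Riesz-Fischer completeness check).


sum |c_n|^2 = 6^2 + 5^2 + 3^2 + 2^2 + 3^2 + 1^2 + 1^2 + 1^2 + 3^2
= 36 + 25 + 9 + 4 + 9 + 1 + 1 + 1 + 9
= 95

95


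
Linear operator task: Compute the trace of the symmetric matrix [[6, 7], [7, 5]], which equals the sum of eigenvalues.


For a self-adjoint (symmetric) matrix, the eigenvalues are real.
The sum of eigenvalues equals the trace of the matrix.
trace = 6 + 5 = 11

11


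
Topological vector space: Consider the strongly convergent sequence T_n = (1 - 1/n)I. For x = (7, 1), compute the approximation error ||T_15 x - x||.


T_15 x - x = (1 - 1/15)x - x = -x/15
||x|| = sqrt(50) = 7.0711
||T_15 x - x|| = ||x||/15 = 7.0711/15 = 0.4714

0.4714


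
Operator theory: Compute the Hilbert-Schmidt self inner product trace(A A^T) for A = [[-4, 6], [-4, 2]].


trace(A * A^T) = sum of squares of all entries
= (-4)^2 + 6^2 + (-4)^2 + 2^2
= 16 + 36 + 16 + 4
= 72

72


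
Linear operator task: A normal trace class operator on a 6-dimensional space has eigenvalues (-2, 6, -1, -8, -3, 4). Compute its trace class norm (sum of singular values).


For a normal operator, singular values equal |eigenvalues|.
Trace norm = sum |lambda_i| = 2 + 6 + 1 + 8 + 3 + 4
= 24

24


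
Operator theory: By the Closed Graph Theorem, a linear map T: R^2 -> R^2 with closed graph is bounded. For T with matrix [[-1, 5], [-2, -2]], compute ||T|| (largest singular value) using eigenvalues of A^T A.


A^T A = [[5, -1], [-1, 29]]
trace(A^T A) = 34, det(A^T A) = 144
discriminant = 34^2 - 4*144 = 580
Largest eigenvalue of A^T A = (trace + sqrt(disc))/2 = 29.0416
||T|| = sqrt(29.0416) = 5.3890

5.3890


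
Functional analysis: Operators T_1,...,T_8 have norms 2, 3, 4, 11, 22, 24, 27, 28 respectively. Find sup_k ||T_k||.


By the Uniform Boundedness Principle, the supremum of norms is finite.
sup_k ||T_k|| = max(2, 3, 4, 11, 22, 24, 27, 28) = 28

28


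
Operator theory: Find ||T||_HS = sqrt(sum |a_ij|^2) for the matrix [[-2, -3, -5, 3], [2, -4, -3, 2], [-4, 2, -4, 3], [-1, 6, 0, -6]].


The Hilbert-Schmidt norm is sqrt(sum of squares of all entries).
Sum of squares = (-2)^2 + (-3)^2 + (-5)^2 + 3^2 + 2^2 + (-4)^2 + (-3)^2 + 2^2 + (-4)^2 + 2^2 + (-4)^2 + 3^2 + (-1)^2 + 6^2 + 0^2 + (-6)^2
= 4 + 9 + 25 + 9 + 4 + 16 + 9 + 4 + 16 + 4 + 16 + 9 + 1 + 36 + 0 + 36 = 198
||T||_HS = sqrt(198) = 14.0712

14.0712


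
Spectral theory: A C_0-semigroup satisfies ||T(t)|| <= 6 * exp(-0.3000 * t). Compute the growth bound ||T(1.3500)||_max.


||T(1.3500)|| <= 6 * exp(-0.3000 * 1.3500)
= 6 * exp(-0.4050)
= 6 * 0.6670
= 4.0019

4.0019


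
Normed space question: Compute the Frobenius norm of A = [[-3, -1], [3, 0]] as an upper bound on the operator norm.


||A||_F^2 = sum a_ij^2
= (-3)^2 + (-1)^2 + 3^2 + 0^2
= 9 + 1 + 9 + 0 = 19
||A||_F = sqrt(19) = 4.3589

4.3589


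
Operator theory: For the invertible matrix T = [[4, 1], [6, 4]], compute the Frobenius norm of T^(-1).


det(T) = 4*4 - 1*6 = 10
T^(-1) = (1/10) * [[4, -1], [-6, 4]] = [[0.4000, -0.1000], [-0.6000, 0.4000]]
||T^(-1)||_F^2 = 0.4000^2 + (-0.1000)^2 + (-0.6000)^2 + 0.4000^2 = 0.6900
||T^(-1)||_F = sqrt(0.6900) = 0.8307

0.8307


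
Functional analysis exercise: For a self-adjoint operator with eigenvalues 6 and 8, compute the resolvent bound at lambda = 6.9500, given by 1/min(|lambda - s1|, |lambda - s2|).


dist(6.9500, {6, 8}) = min(|6.9500 - 6|, |6.9500 - 8|)
= min(0.9500, 1.0500) = 0.9500
Resolvent bound = 1/0.9500 = 1.0526

1.0526


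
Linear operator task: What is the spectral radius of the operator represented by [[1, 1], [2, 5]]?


For a 2x2 matrix, eigenvalues satisfy lambda^2 - (trace)*lambda + det = 0
trace = 1 + 5 = 6
det = 1*5 - 1*2 = 3
discriminant = 6^2 - 4*(3) = 24
spectral radius = max |eigenvalue| = 5.4495

5.4495


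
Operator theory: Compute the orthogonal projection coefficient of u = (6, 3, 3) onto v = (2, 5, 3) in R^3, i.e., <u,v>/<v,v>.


Computing <u,v> = 6*2 + 3*5 + 3*3 = 36
Computing <v,v> = 2^2 + 5^2 + 3^2 = 38
Projection coefficient = 36/38 = 0.9474

0.9474


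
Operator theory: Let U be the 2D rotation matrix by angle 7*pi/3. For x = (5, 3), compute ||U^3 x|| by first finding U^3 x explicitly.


U is a rotation by theta = 7*pi/3
U^3 = rotation by 3*theta = 21*pi/3 = 3*pi/3 (mod 2*pi)
cos(3*pi/3) = -1.0000, sin(3*pi/3) = 0.0000
U^3 x = (-1.0000 * 5 - 0.0000 * 3, 0.0000 * 5 + -1.0000 * 3)
= (-5.0000, -3.0000)
||U^3 x|| = sqrt((-5.0000)^2 + (-3.0000)^2) = sqrt(34.0000) = 5.8310

5.8310


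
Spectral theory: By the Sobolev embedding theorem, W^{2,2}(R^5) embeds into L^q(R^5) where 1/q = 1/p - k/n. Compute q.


Using the Sobolev embedding formula: 1/q = 1/p - k/n
1/q = 1/2 - 2/5 = 1/10
q = 1/(1/10) = 10

10.0000


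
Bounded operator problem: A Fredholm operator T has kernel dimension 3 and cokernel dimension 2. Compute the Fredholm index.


The Fredholm index is defined as ind(T) = dim(ker T) - dim(coker T)
= 3 - 2
= 1

1


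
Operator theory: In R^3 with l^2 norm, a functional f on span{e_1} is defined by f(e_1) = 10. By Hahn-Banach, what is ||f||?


The norm of f is given by ||f|| = sup_{||x||=1} |f(x)|.
On span{e_1}, ||e_1|| = 1, so ||f|| = |f(e_1)| / ||e_1||
= |10| / 1 = 10.0000

10.0000


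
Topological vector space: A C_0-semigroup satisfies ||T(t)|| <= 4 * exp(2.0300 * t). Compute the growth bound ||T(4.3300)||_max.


||T(4.3300)|| <= 4 * exp(2.0300 * 4.3300)
= 4 * exp(8.7899)
= 4 * 6567.5754
= 26270.3015

26270.3015


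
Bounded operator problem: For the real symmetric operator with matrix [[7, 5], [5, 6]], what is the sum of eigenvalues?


For a self-adjoint (symmetric) matrix, the eigenvalues are real.
The sum of eigenvalues equals the trace of the matrix.
trace = 7 + 6 = 13

13


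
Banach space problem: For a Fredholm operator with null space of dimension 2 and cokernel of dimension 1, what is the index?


The Fredholm index is defined as ind(T) = dim(ker T) - dim(coker T)
= 2 - 1
= 1

1


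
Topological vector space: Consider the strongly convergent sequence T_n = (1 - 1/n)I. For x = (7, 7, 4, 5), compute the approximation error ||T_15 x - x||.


T_15 x - x = (1 - 1/15)x - x = -x/15
||x|| = sqrt(139) = 11.7898
||T_15 x - x|| = ||x||/15 = 11.7898/15 = 0.7860

0.7860


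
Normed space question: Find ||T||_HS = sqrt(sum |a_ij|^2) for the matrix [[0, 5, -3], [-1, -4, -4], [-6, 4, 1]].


The Hilbert-Schmidt norm is sqrt(sum of squares of all entries).
Sum of squares = 0^2 + 5^2 + (-3)^2 + (-1)^2 + (-4)^2 + (-4)^2 + (-6)^2 + 4^2 + 1^2
= 0 + 25 + 9 + 1 + 16 + 16 + 36 + 16 + 1 = 120
||T||_HS = sqrt(120) = 10.9545

10.9545


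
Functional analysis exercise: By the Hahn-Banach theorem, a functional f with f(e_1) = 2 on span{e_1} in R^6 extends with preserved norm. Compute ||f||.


The norm of f is given by ||f|| = sup_{||x||=1} |f(x)|.
On span{e_1}, ||e_1|| = 1, so ||f|| = |f(e_1)| / ||e_1||
= |2| / 1 = 2.0000

2.0000


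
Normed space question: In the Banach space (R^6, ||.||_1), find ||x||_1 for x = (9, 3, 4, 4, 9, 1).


The l^1 norm equals the sum of absolute values of all components.
||x||_1 = 9 + 3 + 4 + 4 + 9 + 1
= 30

30.0000


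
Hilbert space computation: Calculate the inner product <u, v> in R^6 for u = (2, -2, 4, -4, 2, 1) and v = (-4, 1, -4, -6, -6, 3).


Computing the standard inner product <u, v> = sum u_i * v_i
= 2*-4 + -2*1 + 4*-4 + -4*-6 + 2*-6 + 1*3
= -8 + -2 + -16 + 24 + -12 + 3
= -11

-11


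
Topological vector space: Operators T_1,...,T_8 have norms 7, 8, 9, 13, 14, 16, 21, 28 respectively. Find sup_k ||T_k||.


By the Uniform Boundedness Principle, the supremum of norms is finite.
sup_k ||T_k|| = max(7, 8, 9, 13, 14, 16, 21, 28) = 28

28


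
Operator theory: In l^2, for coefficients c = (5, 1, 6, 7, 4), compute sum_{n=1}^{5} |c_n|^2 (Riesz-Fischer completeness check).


sum |c_n|^2 = 5^2 + 1^2 + 6^2 + 7^2 + 4^2
= 25 + 1 + 36 + 49 + 16
= 127

127


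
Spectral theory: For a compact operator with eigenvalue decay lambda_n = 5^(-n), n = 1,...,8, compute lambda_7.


The eigenvalue formula gives lambda_7 = 1/5^7
= 1/78125
= 1.2800e-05

1.2800e-05


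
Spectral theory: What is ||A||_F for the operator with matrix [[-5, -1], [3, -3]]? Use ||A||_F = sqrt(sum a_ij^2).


||A||_F^2 = sum a_ij^2
= (-5)^2 + (-1)^2 + 3^2 + (-3)^2
= 25 + 1 + 9 + 9 = 44
||A||_F = sqrt(44) = 6.6332

6.6332


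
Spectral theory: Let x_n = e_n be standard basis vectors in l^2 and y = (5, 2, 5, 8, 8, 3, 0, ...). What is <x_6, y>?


x_6 = e_6 is the standard basis vector with 1 in position 6.
<x_6, y> = y_6 = 3
As n -> infinity, <x_n, y> -> 0, confirming weak convergence of (x_n) to 0.

3


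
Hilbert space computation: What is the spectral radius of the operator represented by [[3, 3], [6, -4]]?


For a 2x2 matrix, eigenvalues satisfy lambda^2 - (trace)*lambda + det = 0
trace = 3 + -4 = -1
det = 3*-4 - 3*6 = -30
discriminant = (-1)^2 - 4*(-30) = 121
spectral radius = max |eigenvalue| = 6.0000

6.0000


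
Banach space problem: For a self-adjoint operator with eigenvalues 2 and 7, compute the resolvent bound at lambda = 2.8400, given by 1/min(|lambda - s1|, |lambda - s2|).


dist(2.8400, {2, 7}) = min(|2.8400 - 2|, |2.8400 - 7|)
= min(0.8400, 4.1600) = 0.8400
Resolvent bound = 1/0.8400 = 1.1905

1.1905


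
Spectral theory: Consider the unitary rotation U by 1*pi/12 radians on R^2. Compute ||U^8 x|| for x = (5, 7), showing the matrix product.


U is a rotation by theta = 1*pi/12
U^8 = rotation by 8*theta = 8*pi/12
cos(8*pi/12) = -0.5000, sin(8*pi/12) = 0.8660
U^8 x = (-0.5000 * 5 - 0.8660 * 7, 0.8660 * 5 + -0.5000 * 7)
= (-8.5622, 0.8301)
||U^8 x|| = sqrt((-8.5622)^2 + 0.8301^2) = sqrt(74.0000) = 8.6023

8.6023


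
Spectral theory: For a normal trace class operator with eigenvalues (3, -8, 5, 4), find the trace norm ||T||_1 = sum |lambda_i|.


For a normal operator, singular values equal |eigenvalues|.
Trace norm = sum |lambda_i| = 3 + 8 + 5 + 4
= 20

20


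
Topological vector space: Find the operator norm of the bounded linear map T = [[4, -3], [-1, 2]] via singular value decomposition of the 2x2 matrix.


A^T A = [[17, -14], [-14, 13]]
trace(A^T A) = 30, det(A^T A) = 25
discriminant = 30^2 - 4*25 = 800
Largest eigenvalue of A^T A = (trace + sqrt(disc))/2 = 29.1421
||T|| = sqrt(29.1421) = 5.3983

5.3983


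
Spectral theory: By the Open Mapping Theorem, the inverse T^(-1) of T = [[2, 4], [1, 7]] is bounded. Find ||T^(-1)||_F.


det(T) = 2*7 - 4*1 = 10
T^(-1) = (1/10) * [[7, -4], [-1, 2]] = [[0.7000, -0.4000], [-0.1000, 0.2000]]
||T^(-1)||_F^2 = 0.7000^2 + (-0.4000)^2 + (-0.1000)^2 + 0.2000^2 = 0.7000
||T^(-1)||_F = sqrt(0.7000) = 0.8367

0.8367


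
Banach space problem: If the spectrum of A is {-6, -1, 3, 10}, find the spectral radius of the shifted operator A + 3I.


Spectrum of A + 3I = {-3, 2, 6, 13}
Spectral radius = max |lambda| over the shifted spectrum
= max(3, 2, 6, 13) = 13

13


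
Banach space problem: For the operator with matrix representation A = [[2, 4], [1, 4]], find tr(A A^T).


trace(A * A^T) = sum of squares of all entries
= 2^2 + 4^2 + 1^2 + 4^2
= 4 + 16 + 1 + 16
= 37

37


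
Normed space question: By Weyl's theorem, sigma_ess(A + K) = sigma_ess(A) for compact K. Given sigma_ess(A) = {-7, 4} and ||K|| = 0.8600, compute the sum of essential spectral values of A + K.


By Weyl's theorem, the essential spectrum is invariant under compact perturbations.
sigma_ess(A + K) = sigma_ess(A) = {-7, 4}
Sum = -7 + 4 = -3

-3


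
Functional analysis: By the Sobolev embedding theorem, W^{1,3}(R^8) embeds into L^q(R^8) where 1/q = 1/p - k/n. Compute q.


Using the Sobolev embedding formula: 1/q = 1/p - k/n
1/q = 1/3 - 1/8 = 5/24
q = 1/(5/24) = 24/5 = 4.8000

4.8000


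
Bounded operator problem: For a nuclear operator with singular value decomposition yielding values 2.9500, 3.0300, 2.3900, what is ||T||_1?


The nuclear norm is the sum of all singular values.
||T||_1 = 2.9500 + 3.0300 + 2.3900
= 8.3700

8.3700


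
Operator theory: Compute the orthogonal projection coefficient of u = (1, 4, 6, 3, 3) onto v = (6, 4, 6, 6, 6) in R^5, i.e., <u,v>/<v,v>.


Computing <u,v> = 1*6 + 4*4 + 6*6 + 3*6 + 3*6 = 94
Computing <v,v> = 6^2 + 4^2 + 6^2 + 6^2 + 6^2 = 160
Projection coefficient = 94/160 = 0.5875

0.5875


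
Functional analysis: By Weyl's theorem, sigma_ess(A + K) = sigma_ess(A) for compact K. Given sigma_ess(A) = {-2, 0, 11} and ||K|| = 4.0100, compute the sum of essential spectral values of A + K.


By Weyl's theorem, the essential spectrum is invariant under compact perturbations.
sigma_ess(A + K) = sigma_ess(A) = {-2, 0, 11}
Sum = -2 + 0 + 11 = 9

9


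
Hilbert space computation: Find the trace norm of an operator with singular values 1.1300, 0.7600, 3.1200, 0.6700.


The nuclear norm is the sum of all singular values.
||T||_1 = 1.1300 + 0.7600 + 3.1200 + 0.6700
= 5.6800

5.6800


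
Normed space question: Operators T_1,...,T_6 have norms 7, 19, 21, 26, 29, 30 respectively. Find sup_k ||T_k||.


By the Uniform Boundedness Principle, the supremum of norms is finite.
sup_k ||T_k|| = max(7, 19, 21, 26, 29, 30) = 30

30


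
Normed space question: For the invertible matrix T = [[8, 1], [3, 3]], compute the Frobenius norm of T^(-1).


det(T) = 8*3 - 1*3 = 21
T^(-1) = (1/21) * [[3, -1], [-3, 8]] = [[0.1429, -0.0476], [-0.1429, 0.3810]]
||T^(-1)||_F^2 = 0.1429^2 + (-0.0476)^2 + (-0.1429)^2 + 0.3810^2 = 0.1882
||T^(-1)||_F = sqrt(0.1882) = 0.4338

0.4338


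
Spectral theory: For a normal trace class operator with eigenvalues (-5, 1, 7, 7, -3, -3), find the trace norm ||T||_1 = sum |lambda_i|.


For a normal operator, singular values equal |eigenvalues|.
Trace norm = sum |lambda_i| = 5 + 1 + 7 + 7 + 3 + 3
= 26

26


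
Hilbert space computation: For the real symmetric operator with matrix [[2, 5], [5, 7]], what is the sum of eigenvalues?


For a self-adjoint (symmetric) matrix, the eigenvalues are real.
The sum of eigenvalues equals the trace of the matrix.
trace = 2 + 7 = 9

9


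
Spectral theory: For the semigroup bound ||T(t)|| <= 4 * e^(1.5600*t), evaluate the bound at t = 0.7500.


||T(0.7500)|| <= 4 * exp(1.5600 * 0.7500)
= 4 * exp(1.1700)
= 4 * 3.2220
= 12.8880

12.8880


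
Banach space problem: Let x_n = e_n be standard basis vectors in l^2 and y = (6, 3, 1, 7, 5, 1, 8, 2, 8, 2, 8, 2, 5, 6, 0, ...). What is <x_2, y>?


x_2 = e_2 is the standard basis vector with 1 in position 2.
<x_2, y> = y_2 = 3
As n -> infinity, <x_n, y> -> 0, confirming weak convergence of (x_n) to 0.

3


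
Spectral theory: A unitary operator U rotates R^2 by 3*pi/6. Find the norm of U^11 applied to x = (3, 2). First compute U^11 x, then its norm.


U is a rotation by theta = 3*pi/6
U^11 = rotation by 11*theta = 33*pi/6 = 9*pi/6 (mod 2*pi)
cos(9*pi/6) = 0.0000, sin(9*pi/6) = -1.0000
U^11 x = (0.0000 * 3 - -1.0000 * 2, -1.0000 * 3 + 0.0000 * 2)
= (2.0000, -3.0000)
||U^11 x|| = sqrt(2.0000^2 + (-3.0000)^2) = sqrt(13.0000) = 3.6056

3.6056


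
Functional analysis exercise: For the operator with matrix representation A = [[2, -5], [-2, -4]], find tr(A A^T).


trace(A * A^T) = sum of squares of all entries
= 2^2 + (-5)^2 + (-2)^2 + (-4)^2
= 4 + 25 + 4 + 16
= 49

49


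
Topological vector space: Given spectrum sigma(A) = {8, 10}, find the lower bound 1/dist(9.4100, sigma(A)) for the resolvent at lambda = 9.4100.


dist(9.4100, {8, 10}) = min(|9.4100 - 8|, |9.4100 - 10|)
= min(1.4100, 0.5900) = 0.5900
Resolvent bound = 1/0.5900 = 1.6949

1.6949


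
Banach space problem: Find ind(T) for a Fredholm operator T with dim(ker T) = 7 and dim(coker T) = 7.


The Fredholm index is defined as ind(T) = dim(ker T) - dim(coker T)
= 7 - 7
= 0

0


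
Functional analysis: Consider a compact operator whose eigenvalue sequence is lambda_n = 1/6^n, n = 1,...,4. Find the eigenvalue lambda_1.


The eigenvalue formula gives lambda_1 = 1/6^1
= 1/6
= 0.1667

0.1667


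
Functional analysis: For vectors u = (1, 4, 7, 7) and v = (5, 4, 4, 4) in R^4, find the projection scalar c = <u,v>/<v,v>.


Computing <u,v> = 1*5 + 4*4 + 7*4 + 7*4 = 77
Computing <v,v> = 5^2 + 4^2 + 4^2 + 4^2 = 73
Projection coefficient = 77/73 = 1.0548

1.0548


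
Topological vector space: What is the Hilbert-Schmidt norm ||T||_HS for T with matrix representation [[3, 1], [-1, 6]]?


The Hilbert-Schmidt norm is sqrt(sum of squares of all entries).
Sum of squares = 3^2 + 1^2 + (-1)^2 + 6^2
= 9 + 1 + 1 + 36 = 47
||T||_HS = sqrt(47) = 6.8557

6.8557


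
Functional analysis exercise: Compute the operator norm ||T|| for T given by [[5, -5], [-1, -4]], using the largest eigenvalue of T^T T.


A^T A = [[26, -21], [-21, 41]]
trace(A^T A) = 67, det(A^T A) = 625
discriminant = 67^2 - 4*625 = 1989
Largest eigenvalue of A^T A = (trace + sqrt(disc))/2 = 55.7991
||T|| = sqrt(55.7991) = 7.4699

7.4699


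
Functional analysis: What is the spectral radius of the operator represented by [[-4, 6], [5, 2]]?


For a 2x2 matrix, eigenvalues satisfy lambda^2 - (trace)*lambda + det = 0
trace = -4 + 2 = -2
det = -4*2 - 6*5 = -38
discriminant = (-2)^2 - 4*(-38) = 156
spectral radius = max |eigenvalue| = 7.2450

7.2450


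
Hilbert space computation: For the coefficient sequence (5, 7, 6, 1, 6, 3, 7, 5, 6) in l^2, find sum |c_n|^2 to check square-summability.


sum |c_n|^2 = 5^2 + 7^2 + 6^2 + 1^2 + 6^2 + 3^2 + 7^2 + 5^2 + 6^2
= 25 + 49 + 36 + 1 + 36 + 9 + 49 + 25 + 36
= 266

266


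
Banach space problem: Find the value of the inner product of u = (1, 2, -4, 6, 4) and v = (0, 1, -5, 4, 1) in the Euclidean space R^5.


Computing the standard inner product <u, v> = sum u_i * v_i
= 1*0 + 2*1 + -4*-5 + 6*4 + 4*1
= 0 + 2 + 20 + 24 + 4
= 50

50


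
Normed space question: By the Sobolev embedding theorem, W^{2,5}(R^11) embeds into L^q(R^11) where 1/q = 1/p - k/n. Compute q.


Using the Sobolev embedding formula: 1/q = 1/p - k/n
1/q = 1/5 - 2/11 = 1/55
q = 1/(1/55) = 55

55.0000


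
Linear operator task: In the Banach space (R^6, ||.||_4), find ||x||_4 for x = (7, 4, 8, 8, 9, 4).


The l^4 norm = (sum |x_i|^4)^(1/4)
Sum of 4th powers = 2401 + 256 + 4096 + 4096 + 6561 + 256 = 17666
||x||_4 = (17666)^(1/4) = 11.5288

11.5288
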